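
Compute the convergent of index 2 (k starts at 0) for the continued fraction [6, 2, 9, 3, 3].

123/19

Using pₖ = aₖpₖ₋₁ + pₖ₋₂, qₖ = aₖqₖ₋₁ + qₖ₋₂ (with p₋₁=1, p₋₂=0, q₋₁=0, q₋₂=1):
  k=0: a=6, p=6, q=1
  k=1: a=2, p=13, q=2
  k=2: a=9, p=123, q=19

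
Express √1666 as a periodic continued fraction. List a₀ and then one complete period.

a₀ = ⌊√1666⌋ = 40.
With m₀=0, d₀=1 and mₖ₊₁ = dₖaₖ − mₖ, dₖ₊₁ = (n − mₖ₊₁²)/dₖ, aₖ₊₁ = ⌊(a₀+mₖ₊₁)/dₖ₊₁⌋:
  k=1: m=40, d=66, a=1
  k=2: m=26, d=15, a=4
  k=3: m=34, d=34, a=2
  k=4: m=34, d=15, a=4
  k=5: m=26, d=66, a=1
  k=6: m=40, d=1, a=80
d=1 and a=2a₀=80 at k=6, so the next step gives (m, d) = (40, 66) again — its k=1 value — and the period has length 6.

[40; 1, 4, 2, 4, 1, 80]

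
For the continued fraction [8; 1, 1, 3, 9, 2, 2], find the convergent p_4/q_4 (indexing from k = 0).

557/65

Using pₖ = aₖpₖ₋₁ + pₖ₋₂, qₖ = aₖqₖ₋₁ + qₖ₋₂ (with p₋₁=1, p₋₂=0, q₋₁=0, q₋₂=1):
  k=0: a=8, p=8, q=1
  k=1: a=1, p=9, q=1
  k=2: a=1, p=17, q=2
  k=3: a=3, p=60, q=7
  k=4: a=9, p=557, q=65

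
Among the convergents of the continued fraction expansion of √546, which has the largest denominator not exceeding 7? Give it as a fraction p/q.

√546 = [23; 2, 1, 2, 1, 2, 46, …] (period length 6).
Convergents:
  p_0/q_0 = 23/1
  p_1/q_1 = 47/2
  p_2/q_2 = 70/3
  p_3/q_3 = 187/8
q_2 = 3 ≤ 7 < 8 = q_3, so the answer is 70/3.

70/3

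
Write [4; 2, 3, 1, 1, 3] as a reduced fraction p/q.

Using pₖ = aₖpₖ₋₁ + pₖ₋₂ and qₖ = aₖqₖ₋₁ + qₖ₋₂:
  k=0: a=4, p=4, q=1
  k=1: a=2, p=9, q=2
  k=2: a=3, p=31, q=7
  k=3: a=1, p=40, q=9
  k=4: a=1, p=71, q=16
  k=5: a=3, p=253, q=57

253/57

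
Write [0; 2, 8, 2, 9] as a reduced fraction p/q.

161/341

Using pₖ = aₖpₖ₋₁ + pₖ₋₂ and qₖ = aₖqₖ₋₁ + qₖ₋₂:
  k=0: a=0, p=0, q=1
  k=1: a=2, p=1, q=2
  k=2: a=8, p=8, q=17
  k=3: a=2, p=17, q=36
  k=4: a=9, p=161, q=341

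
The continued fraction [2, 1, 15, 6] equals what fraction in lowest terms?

Using pₖ = aₖpₖ₋₁ + pₖ₋₂ and qₖ = aₖqₖ₋₁ + qₖ₋₂:
  k=0: a=2, p=2, q=1
  k=1: a=1, p=3, q=1
  k=2: a=15, p=47, q=16
  k=3: a=6, p=285, q=97

285/97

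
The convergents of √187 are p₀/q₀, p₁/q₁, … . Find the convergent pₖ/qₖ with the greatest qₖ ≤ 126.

√187 = [13; 1, 2, 13, 2, 1, 26, …] (period length 6).
Convergents:
  p_0/q_0 = 13/1
  p_1/q_1 = 14/1
  p_2/q_2 = 41/3
  p_3/q_3 = 547/40
  p_4/q_4 = 1135/83
  p_5/q_5 = 1682/123
  p_6/q_6 = 44867/3281
q_5 = 123 ≤ 126 < 3281 = q_6, so the answer is 1682/123.

1682/123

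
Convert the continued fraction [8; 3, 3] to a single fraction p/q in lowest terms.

Fold from the inside: start with 3/1.
  3 + 1/3 = 10/3
  8 + 3/10 = 83/10

83/10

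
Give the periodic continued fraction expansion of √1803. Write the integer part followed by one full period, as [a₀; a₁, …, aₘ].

a₀ = ⌊√1803⌋ = 42.
With m₀=0, d₀=1 and mₖ₊₁ = dₖaₖ − mₖ, dₖ₊₁ = (n − mₖ₊₁²)/dₖ, aₖ₊₁ = ⌊(a₀+mₖ₊₁)/dₖ₊₁⌋:
  k=1: m=42, d=39, a=2
  k=2: m=36, d=13, a=6
  k=3: m=42, d=3, a=28
  k=4: m=42, d=13, a=6
  k=5: m=36, d=39, a=2
  k=6: m=42, d=1, a=84
d=1 and a=2a₀=84 at k=6, so the next step gives (m, d) = (42, 39) again — its k=1 value — and the period has length 6.

[42; 2, 6, 28, 6, 2, 84]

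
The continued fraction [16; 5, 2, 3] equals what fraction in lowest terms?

Using pₖ = aₖpₖ₋₁ + pₖ₋₂ and qₖ = aₖqₖ₋₁ + qₖ₋₂:
  k=0: a=16, p=16, q=1
  k=1: a=5, p=81, q=5
  k=2: a=2, p=178, q=11
  k=3: a=3, p=615, q=38

615/38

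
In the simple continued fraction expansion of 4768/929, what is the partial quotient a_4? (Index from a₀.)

4

4768 = 5·929 + 123   →  a_0 = 5
929 = 7·123 + 68   →  a_1 = 7
123 = 1·68 + 55   →  a_2 = 1
68 = 1·55 + 13   →  a_3 = 1
55 = 4·13 + 3   →  a_4 = 4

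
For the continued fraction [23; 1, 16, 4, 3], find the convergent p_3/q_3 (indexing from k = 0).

1652/69

Using pₖ = aₖpₖ₋₁ + pₖ₋₂, qₖ = aₖqₖ₋₁ + qₖ₋₂ (with p₋₁=1, p₋₂=0, q₋₁=0, q₋₂=1):
  k=0: a=23, p=23, q=1
  k=1: a=1, p=24, q=1
  k=2: a=16, p=407, q=17
  k=3: a=4, p=1652, q=69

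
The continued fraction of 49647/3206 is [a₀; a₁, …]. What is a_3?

1

49647 = 15·3206 + 1557   →  a_0 = 15
3206 = 2·1557 + 92   →  a_1 = 2
1557 = 16·92 + 85   →  a_2 = 16
92 = 1·85 + 7   →  a_3 = 1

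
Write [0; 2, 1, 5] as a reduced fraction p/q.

6/17

Fold from the inside: start with 5/1.
  1 + 1/5 = 6/5
  2 + 5/6 = 17/6
  0 + 6/17 = 6/17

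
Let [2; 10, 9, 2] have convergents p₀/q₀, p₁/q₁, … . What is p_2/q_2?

191/91

Using pₖ = aₖpₖ₋₁ + pₖ₋₂, qₖ = aₖqₖ₋₁ + qₖ₋₂ (with p₋₁=1, p₋₂=0, q₋₁=0, q₋₂=1):
  k=0: a=2, p=2, q=1
  k=1: a=10, p=21, q=10
  k=2: a=9, p=191, q=91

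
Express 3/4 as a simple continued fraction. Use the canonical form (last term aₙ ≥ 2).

3 = 0×4 + 3
4 = 1×3 + 1
3 = 3×1 + 0  (stop)
So 3/4 = [0; 1, 3].

[0; 1, 3]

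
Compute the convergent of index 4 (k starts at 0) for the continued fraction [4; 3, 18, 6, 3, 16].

Using pₖ = aₖpₖ₋₁ + pₖ₋₂, qₖ = aₖqₖ₋₁ + qₖ₋₂ (with p₋₁=1, p₋₂=0, q₋₁=0, q₋₂=1):
  k=0: a=4, p=4, q=1
  k=1: a=3, p=13, q=3
  k=2: a=18, p=238, q=55
  k=3: a=6, p=1441, q=333
  k=4: a=3, p=4561, q=1054

4561/1054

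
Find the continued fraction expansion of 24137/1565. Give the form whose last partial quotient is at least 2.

[15; 2, 2, 1, 2, 1, 19, 3]

24137 = 15·1565 + 662
1565 = 2·662 + 241
662 = 2·241 + 180
241 = 1·180 + 61
180 = 2·61 + 58
61 = 1·58 + 3
58 = 19·3 + 1
3 = 3·1 + 0  (stop)
So 24137/1565 = [15; 2, 2, 1, 2, 1, 19, 3].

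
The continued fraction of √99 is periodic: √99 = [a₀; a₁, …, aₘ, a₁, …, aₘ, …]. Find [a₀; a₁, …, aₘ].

a₀ = ⌊√99⌋ = 9.
With m₀=0, d₀=1 and mₖ₊₁ = dₖaₖ − mₖ, dₖ₊₁ = (n − mₖ₊₁²)/dₖ, aₖ₊₁ = ⌊(a₀+mₖ₊₁)/dₖ₊₁⌋:
  k=1: m=9, d=18, a=1
  k=2: m=9, d=1, a=18
d=1 and a=2a₀=18 at k=2, so the next step gives (m, d) = (9, 18) again — its k=1 value — and the period has length 2.

[9; 1, 18]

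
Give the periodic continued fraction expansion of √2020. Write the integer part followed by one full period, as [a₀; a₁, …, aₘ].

[44; 1, 16, 1, 88]

a₀ = ⌊√2020⌋ = 44.
With m₀=0, d₀=1 and mₖ₊₁ = dₖaₖ − mₖ, dₖ₊₁ = (n − mₖ₊₁²)/dₖ, aₖ₊₁ = ⌊(a₀+mₖ₊₁)/dₖ₊₁⌋:
  k=1: m=44, d=84, a=1
  k=2: m=40, d=5, a=16
  k=3: m=40, d=84, a=1
  k=4: m=44, d=1, a=88
d=1 and a=2a₀=88 at k=4, so the next step gives (m, d) = (44, 84) again — its k=1 value — and the period has length 4.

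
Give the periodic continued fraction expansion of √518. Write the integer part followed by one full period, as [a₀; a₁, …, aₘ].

a₀ = ⌊√518⌋ = 22.

[22; 1, 3, 6, 3, 1, 44]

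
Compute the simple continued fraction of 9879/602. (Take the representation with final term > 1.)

[16; 2, 2, 3, 2, 15]

9879 = 16·602 + 247
602 = 2·247 + 108
247 = 2·108 + 31
108 = 3·31 + 15
31 = 2·15 + 1
15 = 15·1 + 0  (stop)
So 9879/602 = [16; 2, 2, 3, 2, 15].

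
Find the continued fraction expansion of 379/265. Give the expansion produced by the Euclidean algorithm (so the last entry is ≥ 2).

[1; 2, 3, 12, 3]

379 = 1×265 + 114
265 = 2×114 + 37
114 = 3×37 + 3
37 = 12×3 + 1
3 = 3×1 + 0  (stop)
So 379/265 = [1; 2, 3, 12, 3].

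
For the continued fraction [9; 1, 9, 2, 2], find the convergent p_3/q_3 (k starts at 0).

208/21

Using pₖ = aₖpₖ₋₁ + pₖ₋₂, qₖ = aₖqₖ₋₁ + qₖ₋₂ (with p₋₁=1, p₋₂=0, q₋₁=0, q₋₂=1):
  k=0: a=9, p=9, q=1
  k=1: a=1, p=10, q=1
  k=2: a=9, p=99, q=10
  k=3: a=2, p=208, q=21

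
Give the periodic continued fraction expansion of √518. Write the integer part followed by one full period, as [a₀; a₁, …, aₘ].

[22; 1, 3, 6, 3, 1, 44]

a₀ = ⌊√518⌋ = 22.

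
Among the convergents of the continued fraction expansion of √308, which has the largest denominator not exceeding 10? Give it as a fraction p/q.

√308 = [17; 1, 1, 4, 1, 1, 34, …] (period length 6).
Convergents:
  p_0/q_0 = 17/1
  p_1/q_1 = 18/1
  p_2/q_2 = 35/2
  p_3/q_3 = 158/9
  p_4/q_4 = 193/11
q_3 = 9 ≤ 10 < 11 = q_4, so the answer is 158/9.

158/9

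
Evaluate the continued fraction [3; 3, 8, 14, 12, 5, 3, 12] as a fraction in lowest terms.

2830323/852478

Using pₖ = aₖpₖ₋₁ + pₖ₋₂ and qₖ = aₖqₖ₋₁ + qₖ₋₂:
  k=0: a=3, p=3, q=1
  k=1: a=3, p=10, q=3
  k=2: a=8, p=83, q=25
  k=3: a=14, p=1172, q=353
  k=4: a=12, p=14147, q=4261
  k=5: a=5, p=71907, q=21658
  k=6: a=3, p=229868, q=69235
  k=7: a=12, p=2830323, q=852478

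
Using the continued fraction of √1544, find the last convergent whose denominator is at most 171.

√1544 = [39; 3, 2, 2, 9, 2, 2, 3, 78, …] (period length 8).
Convergents:
  p_0/q_0 = 39/1
  p_1/q_1 = 118/3
  p_2/q_2 = 275/7
  p_3/q_3 = 668/17
  p_4/q_4 = 6287/160
  p_5/q_5 = 13242/337
q_4 = 160 ≤ 171 < 337 = q_5, so the answer is 6287/160.

6287/160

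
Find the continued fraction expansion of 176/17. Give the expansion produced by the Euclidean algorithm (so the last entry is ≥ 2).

[10; 2, 1, 5]

176 = 10·17 + 6
17 = 2·6 + 5
6 = 1·5 + 1
5 = 5·1 + 0  (stop)
So 176/17 = [10; 2, 1, 5].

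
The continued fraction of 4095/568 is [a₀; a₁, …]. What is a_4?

2

4095 = 7·568 + 119   →  a_0 = 7
568 = 4·119 + 92   →  a_1 = 4
119 = 1·92 + 27   →  a_2 = 1
92 = 3·27 + 11   →  a_3 = 3
27 = 2·11 + 5   →  a_4 = 2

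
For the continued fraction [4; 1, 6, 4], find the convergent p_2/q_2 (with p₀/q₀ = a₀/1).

Using pₖ = aₖpₖ₋₁ + pₖ₋₂, qₖ = aₖqₖ₋₁ + qₖ₋₂ (with p₋₁=1, p₋₂=0, q₋₁=0, q₋₂=1):
  k=0: a=4, p=4, q=1
  k=1: a=1, p=5, q=1
  k=2: a=6, p=34, q=7

34/7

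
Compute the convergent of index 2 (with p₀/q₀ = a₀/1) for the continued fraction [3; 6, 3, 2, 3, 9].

Using pₖ = aₖpₖ₋₁ + pₖ₋₂, qₖ = aₖqₖ₋₁ + qₖ₋₂ (with p₋₁=1, p₋₂=0, q₋₁=0, q₋₂=1):
  k=0: a=3, p=3, q=1
  k=1: a=6, p=19, q=6
  k=2: a=3, p=60, q=19

60/19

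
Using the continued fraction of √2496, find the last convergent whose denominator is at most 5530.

124850/2499

√2496 = [49; 1, 23, 1, 98, …] (period length 4).
Convergents:
  p_0/q_0 = 49/1
  p_1/q_1 = 50/1
  p_2/q_2 = 1199/24
  p_3/q_3 = 1249/25
  p_4/q_4 = 123601/2474
  p_5/q_5 = 124850/2499
  p_6/q_6 = 2995151/59951
q_5 = 2499 ≤ 5530 < 59951 = q_6, so the answer is 124850/2499.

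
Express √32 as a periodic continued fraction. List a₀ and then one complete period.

[5; 1, 1, 1, 10]

a₀ = ⌊√32⌋ = 5.
With m₀=0, d₀=1 and mₖ₊₁ = dₖaₖ − mₖ, dₖ₊₁ = (n − mₖ₊₁²)/dₖ, aₖ₊₁ = ⌊(a₀+mₖ₊₁)/dₖ₊₁⌋:
  k=1: m=5, d=7, a=1
  k=2: m=2, d=4, a=1
  k=3: m=2, d=7, a=1
  k=4: m=5, d=1, a=10
d=1 and a=2a₀=10 at k=4, so the next step gives (m, d) = (5, 7) again — its k=1 value — and the period has length 4.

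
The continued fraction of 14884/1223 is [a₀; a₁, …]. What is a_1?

14884 = 12·1223 + 208   →  a_0 = 12
1223 = 5·208 + 183   →  a_1 = 5

5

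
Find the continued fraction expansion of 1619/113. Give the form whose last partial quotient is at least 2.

[14; 3, 18, 2]

1619 = 14*113 + 37
113 = 3*37 + 2
37 = 18*2 + 1
2 = 2*1 + 0  (stop)
So 1619/113 = [14; 3, 18, 2].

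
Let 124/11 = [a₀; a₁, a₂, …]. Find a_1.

3

124 = 11·11 + 3   →  a_0 = 11
11 = 3·3 + 2   →  a_1 = 3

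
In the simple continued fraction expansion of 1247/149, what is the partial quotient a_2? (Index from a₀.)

1247 = 8·149 + 55   →  a_0 = 8
149 = 2·55 + 39   →  a_1 = 2
55 = 1·39 + 16   →  a_2 = 1

1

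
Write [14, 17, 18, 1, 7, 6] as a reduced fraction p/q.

Fold from the inside: start with 6/1.
  7 + 1/6 = 43/6
  1 + 6/43 = 49/43
  18 + 43/49 = 925/49
  17 + 49/925 = 15774/925
  14 + 925/15774 = 221761/15774

221761/15774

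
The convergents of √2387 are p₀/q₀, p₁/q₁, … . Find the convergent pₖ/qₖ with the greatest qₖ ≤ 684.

√2387 = [48; 1, 5, 1, 96, …] (period length 4).
Convergents:
  p_0/q_0 = 48/1
  p_1/q_1 = 49/1
  p_2/q_2 = 293/6
  p_3/q_3 = 342/7
  p_4/q_4 = 33125/678
  p_5/q_5 = 33467/685
q_4 = 678 ≤ 684 < 685 = q_5, so the answer is 33125/678.

33125/678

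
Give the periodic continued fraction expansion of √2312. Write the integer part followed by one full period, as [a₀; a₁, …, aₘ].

a₀ = ⌊√2312⌋ = 48.
With m₀=0, d₀=1 and mₖ₊₁ = dₖaₖ − mₖ, dₖ₊₁ = (n − mₖ₊₁²)/dₖ, aₖ₊₁ = ⌊(a₀+mₖ₊₁)/dₖ₊₁⌋:
  k=1: m=48, d=8, a=12
  k=2: m=48, d=1, a=96
d=1 and a=2a₀=96 at k=2, so the next step gives (m, d) = (48, 8) again — its k=1 value — and the period has length 2.

[48; 12, 96]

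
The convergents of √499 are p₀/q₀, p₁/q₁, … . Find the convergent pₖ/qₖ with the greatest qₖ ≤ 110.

1519/68

√499 = [22; 2, 1, 21, 1, 2, 44, …] (period length 6).
Convergents:
  p_0/q_0 = 22/1
  p_1/q_1 = 45/2
  p_2/q_2 = 67/3
  p_3/q_3 = 1452/65
  p_4/q_4 = 1519/68
  p_5/q_5 = 4490/201
q_4 = 68 ≤ 110 < 201 = q_5, so the answer is 1519/68.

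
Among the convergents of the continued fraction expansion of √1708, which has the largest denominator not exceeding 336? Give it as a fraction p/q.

7687/186

√1708 = [41; 3, 20, 3, 82, …] (period length 4).
Convergents:
  p_0/q_0 = 41/1
  p_1/q_1 = 124/3
  p_2/q_2 = 2521/61
  p_3/q_3 = 7687/186
  p_4/q_4 = 632855/15313
q_3 = 186 ≤ 336 < 15313 = q_4, so the answer is 7687/186.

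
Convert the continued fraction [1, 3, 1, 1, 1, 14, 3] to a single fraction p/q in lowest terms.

629/494

Using pₖ = aₖpₖ₋₁ + pₖ₋₂ and qₖ = aₖqₖ₋₁ + qₖ₋₂:
  k=0: a=1, p=1, q=1
  k=1: a=3, p=4, q=3
  k=2: a=1, p=5, q=4
  k=3: a=1, p=9, q=7
  k=4: a=1, p=14, q=11
  k=5: a=14, p=205, q=161
  k=6: a=3, p=629, q=494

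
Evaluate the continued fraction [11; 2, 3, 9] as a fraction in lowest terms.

743/65

Using pₖ = aₖpₖ₋₁ + pₖ₋₂ and qₖ = aₖqₖ₋₁ + qₖ₋₂:
  k=0: a=11, p=11, q=1
  k=1: a=2, p=23, q=2
  k=2: a=3, p=80, q=7
  k=3: a=9, p=743, q=65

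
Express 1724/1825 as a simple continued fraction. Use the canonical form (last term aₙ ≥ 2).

[0; 1, 17, 14, 2, 3]

1724 = 0*1825 + 1724
1825 = 1*1724 + 101
1724 = 17*101 + 7
101 = 14*7 + 3
7 = 2*3 + 1
3 = 3*1 + 0  (stop)
So 1724/1825 = [0; 1, 17, 14, 2, 3].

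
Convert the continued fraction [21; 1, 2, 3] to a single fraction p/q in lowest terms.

Using pₖ = aₖpₖ₋₁ + pₖ₋₂ and qₖ = aₖqₖ₋₁ + qₖ₋₂:
  k=0: a=21, p=21, q=1
  k=1: a=1, p=22, q=1
  k=2: a=2, p=65, q=3
  k=3: a=3, p=217, q=10

217/10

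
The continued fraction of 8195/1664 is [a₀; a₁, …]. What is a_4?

8195 = 4·1664 + 1539   →  a_0 = 4
1664 = 1·1539 + 125   →  a_1 = 1
1539 = 12·125 + 39   →  a_2 = 12
125 = 3·39 + 8   →  a_3 = 3
39 = 4·8 + 7   →  a_4 = 4

4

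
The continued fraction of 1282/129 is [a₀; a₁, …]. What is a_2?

15

1282 = 9·129 + 121   →  a_0 = 9
129 = 1·121 + 8   →  a_1 = 1
121 = 15·8 + 1   →  a_2 = 15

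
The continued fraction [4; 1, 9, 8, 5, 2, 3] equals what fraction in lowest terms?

15429/3148

Fold from the inside: start with 3/1.
  2 + 1/3 = 7/3
  5 + 3/7 = 38/7
  8 + 7/38 = 311/38
  9 + 38/311 = 2837/311
  1 + 311/2837 = 3148/2837
  4 + 2837/3148 = 15429/3148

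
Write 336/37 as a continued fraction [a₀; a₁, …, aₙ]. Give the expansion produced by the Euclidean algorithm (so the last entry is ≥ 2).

336 = 9·37 + 3
37 = 12·3 + 1
3 = 3·1 + 0  (stop)
So 336/37 = [9; 12, 3].

[9; 12, 3]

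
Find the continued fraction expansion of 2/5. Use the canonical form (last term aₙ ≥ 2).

2 = 0×5 + 2
5 = 2×2 + 1
2 = 2×1 + 0  (stop)
So 2/5 = [0; 2, 2].

[0; 2, 2]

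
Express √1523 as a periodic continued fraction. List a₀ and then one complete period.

a₀ = ⌊√1523⌋ = 39.

[39; 39, 78]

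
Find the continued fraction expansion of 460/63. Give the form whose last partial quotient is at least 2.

[7; 3, 3, 6]

460 = 7×63 + 19
63 = 3×19 + 6
19 = 3×6 + 1
6 = 6×1 + 0  (stop)
So 460/63 = [7; 3, 3, 6].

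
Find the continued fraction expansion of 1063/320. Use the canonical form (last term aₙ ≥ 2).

1063 = 3·320 + 103
320 = 3·103 + 11
103 = 9·11 + 4
11 = 2·4 + 3
4 = 1·3 + 1
3 = 3·1 + 0  (stop)
So 1063/320 = [3; 3, 9, 2, 1, 3].

[3; 3, 9, 2, 1, 3]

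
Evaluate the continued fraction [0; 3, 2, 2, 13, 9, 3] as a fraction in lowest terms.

1891/6435

Fold from the inside: start with 3/1.
  9 + 1/3 = 28/3
  13 + 3/28 = 367/28
  2 + 28/367 = 762/367
  2 + 367/762 = 1891/762
  3 + 762/1891 = 6435/1891
  0 + 1891/6435 = 1891/6435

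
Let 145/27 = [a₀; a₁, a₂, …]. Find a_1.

145 = 5·27 + 10   →  a_0 = 5
27 = 2·10 + 7   →  a_1 = 2

2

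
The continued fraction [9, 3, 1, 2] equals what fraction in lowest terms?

Using pₖ = aₖpₖ₋₁ + pₖ₋₂ and qₖ = aₖqₖ₋₁ + qₖ₋₂:
  k=0: a=9, p=9, q=1
  k=1: a=3, p=28, q=3
  k=2: a=1, p=37, q=4
  k=3: a=2, p=102, q=11

102/11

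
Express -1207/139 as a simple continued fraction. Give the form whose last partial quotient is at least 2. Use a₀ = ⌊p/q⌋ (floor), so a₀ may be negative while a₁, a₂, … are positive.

[-9; 3, 6, 3, 2]

-1207 = -9·139 + 44
139 = 3·44 + 7
44 = 6·7 + 2
7 = 3·2 + 1
2 = 2·1 + 0  (stop)
So -1207/139 = [-9; 3, 6, 3, 2].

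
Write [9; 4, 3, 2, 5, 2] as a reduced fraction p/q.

3287/356

Fold from the inside: start with 2/1.
  5 + 1/2 = 11/2
  2 + 2/11 = 24/11
  3 + 11/24 = 83/24
  4 + 24/83 = 356/83
  9 + 83/356 = 3287/356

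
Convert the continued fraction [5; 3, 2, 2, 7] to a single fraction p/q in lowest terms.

667/126

Using pₖ = aₖpₖ₋₁ + pₖ₋₂ and qₖ = aₖqₖ₋₁ + qₖ₋₂:
  k=0: a=5, p=5, q=1
  k=1: a=3, p=16, q=3
  k=2: a=2, p=37, q=7
  k=3: a=2, p=90, q=17
  k=4: a=7, p=667, q=126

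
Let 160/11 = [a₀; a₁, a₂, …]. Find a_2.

160 = 14·11 + 6   →  a_0 = 14
11 = 1·6 + 5   →  a_1 = 1
6 = 1·5 + 1   →  a_2 = 1

1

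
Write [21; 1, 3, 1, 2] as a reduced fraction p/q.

Using pₖ = aₖpₖ₋₁ + pₖ₋₂ and qₖ = aₖqₖ₋₁ + qₖ₋₂:
  k=0: a=21, p=21, q=1
  k=1: a=1, p=22, q=1
  k=2: a=3, p=87, q=4
  k=3: a=1, p=109, q=5
  k=4: a=2, p=305, q=14

305/14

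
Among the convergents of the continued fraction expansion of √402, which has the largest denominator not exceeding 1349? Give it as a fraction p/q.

16060/801

√402 = [20; 20, 40, …] (period length 2).
Convergents:
  p_0/q_0 = 20/1
  p_1/q_1 = 401/20
  p_2/q_2 = 16060/801
  p_3/q_3 = 321601/16040
q_2 = 801 ≤ 1349 < 16040 = q_3, so the answer is 16060/801.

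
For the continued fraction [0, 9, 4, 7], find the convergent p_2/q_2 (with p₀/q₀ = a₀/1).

Using pₖ = aₖpₖ₋₁ + pₖ₋₂, qₖ = aₖqₖ₋₁ + qₖ₋₂ (with p₋₁=1, p₋₂=0, q₋₁=0, q₋₂=1):
  k=0: a=0, p=0, q=1
  k=1: a=9, p=1, q=9
  k=2: a=4, p=4, q=37

4/37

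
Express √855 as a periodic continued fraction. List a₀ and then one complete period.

a₀ = ⌊√855⌋ = 29.
With m₀=0, d₀=1 and mₖ₊₁ = dₖaₖ − mₖ, dₖ₊₁ = (n − mₖ₊₁²)/dₖ, aₖ₊₁ = ⌊(a₀+mₖ₊₁)/dₖ₊₁⌋:
  k=1: m=29, d=14, a=4
  k=2: m=27, d=9, a=6
  k=3: m=27, d=14, a=4
  k=4: m=29, d=1, a=58
d=1 and a=2a₀=58 at k=4, so the next step gives (m, d) = (29, 14) again — its k=1 value — and the period has length 4.

[29; 4, 6, 4, 58]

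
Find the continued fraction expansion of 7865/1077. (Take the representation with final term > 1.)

7865 = 7*1077 + 326
1077 = 3*326 + 99
326 = 3*99 + 29
99 = 3*29 + 12
29 = 2*12 + 5
12 = 2*5 + 2
5 = 2*2 + 1
2 = 2*1 + 0  (stop)
So 7865/1077 = [7; 3, 3, 3, 2, 2, 2, 2].

[7; 3, 3, 3, 2, 2, 2, 2]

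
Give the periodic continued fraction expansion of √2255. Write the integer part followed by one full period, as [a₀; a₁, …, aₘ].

[47; 2, 18, 2, 94]

a₀ = ⌊√2255⌋ = 47.
With m₀=0, d₀=1 and mₖ₊₁ = dₖaₖ − mₖ, dₖ₊₁ = (n − mₖ₊₁²)/dₖ, aₖ₊₁ = ⌊(a₀+mₖ₊₁)/dₖ₊₁⌋:
  k=1: m=47, d=46, a=2
  k=2: m=45, d=5, a=18
  k=3: m=45, d=46, a=2
  k=4: m=47, d=1, a=94
d=1 and a=2a₀=94 at k=4, so the next step gives (m, d) = (47, 46) again — its k=1 value — and the period has length 4.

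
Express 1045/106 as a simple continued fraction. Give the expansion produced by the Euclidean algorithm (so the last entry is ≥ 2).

[9; 1, 6, 15]

1045 = 9*106 + 91
106 = 1*91 + 15
91 = 6*15 + 1
15 = 15*1 + 0  (stop)
So 1045/106 = [9; 1, 6, 15].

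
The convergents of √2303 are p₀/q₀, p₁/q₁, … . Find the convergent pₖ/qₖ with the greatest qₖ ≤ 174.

4607/96

√2303 = [47; 1, 94, …] (period length 2).
Convergents:
  p_0/q_0 = 47/1
  p_1/q_1 = 48/1
  p_2/q_2 = 4559/95
  p_3/q_3 = 4607/96
  p_4/q_4 = 437617/9119
q_3 = 96 ≤ 174 < 9119 = q_4, so the answer is 4607/96.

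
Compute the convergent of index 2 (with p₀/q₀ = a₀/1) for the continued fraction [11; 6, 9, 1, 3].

614/55

Using pₖ = aₖpₖ₋₁ + pₖ₋₂, qₖ = aₖqₖ₋₁ + qₖ₋₂ (with p₋₁=1, p₋₂=0, q₋₁=0, q₋₂=1):
  k=0: a=11, p=11, q=1
  k=1: a=6, p=67, q=6
  k=2: a=9, p=614, q=55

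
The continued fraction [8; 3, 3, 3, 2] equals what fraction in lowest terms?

Fold from the inside: start with 2/1.
  3 + 1/2 = 7/2
  3 + 2/7 = 23/7
  3 + 7/23 = 76/23
  8 + 23/76 = 631/76

631/76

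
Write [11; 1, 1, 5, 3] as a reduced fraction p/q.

Using pₖ = aₖpₖ₋₁ + pₖ₋₂ and qₖ = aₖqₖ₋₁ + qₖ₋₂:
  k=0: a=11, p=11, q=1
  k=1: a=1, p=12, q=1
  k=2: a=1, p=23, q=2
  k=3: a=5, p=127, q=11
  k=4: a=3, p=404, q=35

404/35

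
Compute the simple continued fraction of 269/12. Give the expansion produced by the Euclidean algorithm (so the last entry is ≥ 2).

[22; 2, 2, 2]

269 = 22*12 + 5
12 = 2*5 + 2
5 = 2*2 + 1
2 = 2*1 + 0  (stop)
So 269/12 = [22; 2, 2, 2].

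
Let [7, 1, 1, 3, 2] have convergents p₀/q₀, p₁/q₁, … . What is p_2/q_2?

Using pₖ = aₖpₖ₋₁ + pₖ₋₂, qₖ = aₖqₖ₋₁ + qₖ₋₂ (with p₋₁=1, p₋₂=0, q₋₁=0, q₋₂=1):
  k=0: a=7, p=7, q=1
  k=1: a=1, p=8, q=1
  k=2: a=1, p=15, q=2

15/2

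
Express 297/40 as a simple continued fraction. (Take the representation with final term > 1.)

[7; 2, 2, 1, 5]

297 = 7·40 + 17
40 = 2·17 + 6
17 = 2·6 + 5
6 = 1·5 + 1
5 = 5·1 + 0  (stop)
So 297/40 = [7; 2, 2, 1, 5].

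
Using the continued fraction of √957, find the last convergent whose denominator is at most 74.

959/31

√957 = [30; 1, 14, 2, 14, 1, 60, …] (period length 6).
Convergents:
  p_0/q_0 = 30/1
  p_1/q_1 = 31/1
  p_2/q_2 = 464/15
  p_3/q_3 = 959/31
  p_4/q_4 = 13890/449
q_3 = 31 ≤ 74 < 449 = q_4, so the answer is 959/31.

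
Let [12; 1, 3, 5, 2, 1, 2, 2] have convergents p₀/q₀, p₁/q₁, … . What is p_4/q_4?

Using pₖ = aₖpₖ₋₁ + pₖ₋₂, qₖ = aₖqₖ₋₁ + qₖ₋₂ (with p₋₁=1, p₋₂=0, q₋₁=0, q₋₂=1):
  k=0: a=12, p=12, q=1
  k=1: a=1, p=13, q=1
  k=2: a=3, p=51, q=4
  k=3: a=5, p=268, q=21
  k=4: a=2, p=587, q=46

587/46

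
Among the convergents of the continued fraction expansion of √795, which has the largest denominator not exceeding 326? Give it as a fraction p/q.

√795 = [28; 5, 9, 5, 56, …] (period length 4).
Convergents:
  p_0/q_0 = 28/1
  p_1/q_1 = 141/5
  p_2/q_2 = 1297/46
  p_3/q_3 = 6626/235
  p_4/q_4 = 372353/13206
q_3 = 235 ≤ 326 < 13206 = q_4, so the answer is 6626/235.

6626/235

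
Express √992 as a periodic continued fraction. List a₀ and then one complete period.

[31; 2, 62]

a₀ = ⌊√992⌋ = 31.
With m₀=0, d₀=1 and mₖ₊₁ = dₖaₖ − mₖ, dₖ₊₁ = (n − mₖ₊₁²)/dₖ, aₖ₊₁ = ⌊(a₀+mₖ₊₁)/dₖ₊₁⌋:
  k=1: m=31, d=31, a=2
  k=2: m=31, d=1, a=62
d=1 and a=2a₀=62 at k=2, so the next step gives (m, d) = (31, 31) again — its k=1 value — and the period has length 2.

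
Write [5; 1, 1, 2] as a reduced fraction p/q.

28/5

Fold from the inside: start with 2/1.
  1 + 1/2 = 3/2
  1 + 2/3 = 5/3
  5 + 3/5 = 28/5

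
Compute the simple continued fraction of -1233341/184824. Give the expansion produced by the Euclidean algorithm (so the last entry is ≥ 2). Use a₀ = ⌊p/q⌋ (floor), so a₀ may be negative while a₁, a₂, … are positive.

-1233341 = -7·184824 + 60427
184824 = 3·60427 + 3543
60427 = 17·3543 + 196
3543 = 18·196 + 15
196 = 13·15 + 1
15 = 15·1 + 0  (stop)
So -1233341/184824 = [-7; 3, 17, 18, 13, 15].

[-7; 3, 17, 18, 13, 15]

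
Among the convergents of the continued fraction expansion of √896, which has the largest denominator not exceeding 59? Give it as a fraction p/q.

449/15

√896 = [29; 1, 13, 1, 58, …] (period length 4).
Convergents:
  p_0/q_0 = 29/1
  p_1/q_1 = 30/1
  p_2/q_2 = 419/14
  p_3/q_3 = 449/15
  p_4/q_4 = 26461/884
q_3 = 15 ≤ 59 < 884 = q_4, so the answer is 449/15.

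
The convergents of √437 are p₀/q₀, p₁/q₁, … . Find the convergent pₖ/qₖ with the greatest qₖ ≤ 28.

439/21

√437 = [20; 1, 9, 2, 9, 1, 40, …] (period length 6).
Convergents:
  p_0/q_0 = 20/1
  p_1/q_1 = 21/1
  p_2/q_2 = 209/10
  p_3/q_3 = 439/21
  p_4/q_4 = 4160/199
q_3 = 21 ≤ 28 < 199 = q_4, so the answer is 439/21.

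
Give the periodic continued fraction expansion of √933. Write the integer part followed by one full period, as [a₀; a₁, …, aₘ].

[30; 1, 1, 5, 20, 5, 1, 1, 60]

a₀ = ⌊√933⌋ = 30.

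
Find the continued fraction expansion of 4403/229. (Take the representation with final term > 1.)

4403 = 19·229 + 52
229 = 4·52 + 21
52 = 2·21 + 10
21 = 2·10 + 1
10 = 10·1 + 0  (stop)
So 4403/229 = [19; 4, 2, 2, 10].

[19; 4, 2, 2, 10]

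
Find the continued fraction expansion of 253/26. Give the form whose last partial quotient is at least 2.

253 = 9·26 + 19
26 = 1·19 + 7
19 = 2·7 + 5
7 = 1·5 + 2
5 = 2·2 + 1
2 = 2·1 + 0  (stop)
So 253/26 = [9; 1, 2, 1, 2, 2].

[9; 1, 2, 1, 2, 2]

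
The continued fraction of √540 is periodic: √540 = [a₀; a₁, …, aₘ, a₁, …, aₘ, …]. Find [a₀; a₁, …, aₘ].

[23; 4, 4, 1, 10, 1, 4, 4, 46]

a₀ = ⌊√540⌋ = 23.
With m₀=0, d₀=1 and mₖ₊₁ = dₖaₖ − mₖ, dₖ₊₁ = (n − mₖ₊₁²)/dₖ, aₖ₊₁ = ⌊(a₀+mₖ₊₁)/dₖ₊₁⌋:
  k=1: m=23, d=11, a=4
  k=2: m=21, d=9, a=4
  k=3: m=15, d=35, a=1
  k=4: m=20, d=4, a=10
  k=5: m=20, d=35, a=1
  k=6: m=15, d=9, a=4
  k=7: m=21, d=11, a=4
  k=8: m=23, d=1, a=46
d=1 and a=2a₀=46 at k=8, so the next step gives (m, d) = (23, 11) again — its k=1 value — and the period has length 8.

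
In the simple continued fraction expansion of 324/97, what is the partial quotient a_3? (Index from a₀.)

324 = 3·97 + 33   →  a_0 = 3
97 = 2·33 + 31   →  a_1 = 2
33 = 1·31 + 2   →  a_2 = 1
31 = 15·2 + 1   →  a_3 = 15

15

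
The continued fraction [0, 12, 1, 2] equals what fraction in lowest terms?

3/38

Fold from the inside: start with 2/1.
  1 + 1/2 = 3/2
  12 + 2/3 = 38/3
  0 + 3/38 = 3/38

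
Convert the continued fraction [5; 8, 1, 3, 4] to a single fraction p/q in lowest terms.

Fold from the inside: start with 4/1.
  3 + 1/4 = 13/4
  1 + 4/13 = 17/13
  8 + 13/17 = 149/17
  5 + 17/149 = 762/149

762/149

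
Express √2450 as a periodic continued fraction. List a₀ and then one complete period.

a₀ = ⌊√2450⌋ = 49.
With m₀=0, d₀=1 and mₖ₊₁ = dₖaₖ − mₖ, dₖ₊₁ = (n − mₖ₊₁²)/dₖ, aₖ₊₁ = ⌊(a₀+mₖ₊₁)/dₖ₊₁⌋:
  k=1: m=49, d=49, a=2
  k=2: m=49, d=1, a=98
d=1 and a=2a₀=98 at k=2, so the next step gives (m, d) = (49, 49) again — its k=1 value — and the period has length 2.

[49; 2, 98]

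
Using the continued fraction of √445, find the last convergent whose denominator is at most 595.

√445 = [21; 10, 1, 1, 10, 42, …] (period length 5).
Convergents:
  p_0/q_0 = 21/1
  p_1/q_1 = 211/10
  p_2/q_2 = 232/11
  p_3/q_3 = 443/21
  p_4/q_4 = 4662/221
  p_5/q_5 = 196247/9303
q_4 = 221 ≤ 595 < 9303 = q_5, so the answer is 4662/221.

4662/221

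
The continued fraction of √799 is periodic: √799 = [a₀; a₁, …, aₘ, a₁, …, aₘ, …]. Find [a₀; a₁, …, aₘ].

a₀ = ⌊√799⌋ = 28.

[28; 3, 1, 3, 56]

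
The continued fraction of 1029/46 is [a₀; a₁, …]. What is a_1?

2

1029 = 22·46 + 17   →  a_0 = 22
46 = 2·17 + 12   →  a_1 = 2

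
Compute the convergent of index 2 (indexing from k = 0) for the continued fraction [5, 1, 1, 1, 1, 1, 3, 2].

11/2

Using pₖ = aₖpₖ₋₁ + pₖ₋₂, qₖ = aₖqₖ₋₁ + qₖ₋₂ (with p₋₁=1, p₋₂=0, q₋₁=0, q₋₂=1):
  k=0: a=5, p=5, q=1
  k=1: a=1, p=6, q=1
  k=2: a=1, p=11, q=2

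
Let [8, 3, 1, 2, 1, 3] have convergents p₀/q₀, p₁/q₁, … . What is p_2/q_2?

33/4

Using pₖ = aₖpₖ₋₁ + pₖ₋₂, qₖ = aₖqₖ₋₁ + qₖ₋₂ (with p₋₁=1, p₋₂=0, q₋₁=0, q₋₂=1):
  k=0: a=8, p=8, q=1
  k=1: a=3, p=25, q=3
  k=2: a=1, p=33, q=4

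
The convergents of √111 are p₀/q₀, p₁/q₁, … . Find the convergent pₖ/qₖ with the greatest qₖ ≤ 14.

137/13

√111 = [10; 1, 1, 6, 1, 1, 20, …] (period length 6).
Convergents:
  p_0/q_0 = 10/1
  p_1/q_1 = 11/1
  p_2/q_2 = 21/2
  p_3/q_3 = 137/13
  p_4/q_4 = 158/15
q_3 = 13 ≤ 14 < 15 = q_4, so the answer is 137/13.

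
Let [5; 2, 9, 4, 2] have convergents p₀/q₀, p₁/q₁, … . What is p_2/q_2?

104/19

Using pₖ = aₖpₖ₋₁ + pₖ₋₂, qₖ = aₖqₖ₋₁ + qₖ₋₂ (with p₋₁=1, p₋₂=0, q₋₁=0, q₋₂=1):
  k=0: a=5, p=5, q=1
  k=1: a=2, p=11, q=2
  k=2: a=9, p=104, q=19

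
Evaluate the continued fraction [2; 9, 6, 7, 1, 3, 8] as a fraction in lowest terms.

Using pₖ = aₖpₖ₋₁ + pₖ₋₂ and qₖ = aₖqₖ₋₁ + qₖ₋₂:
  k=0: a=2, p=2, q=1
  k=1: a=9, p=19, q=9
  k=2: a=6, p=116, q=55
  k=3: a=7, p=831, q=394
  k=4: a=1, p=947, q=449
  k=5: a=3, p=3672, q=1741
  k=6: a=8, p=30323, q=14377

30323/14377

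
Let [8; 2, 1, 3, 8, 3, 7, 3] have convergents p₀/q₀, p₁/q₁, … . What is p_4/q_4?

761/91

Using pₖ = aₖpₖ₋₁ + pₖ₋₂, qₖ = aₖqₖ₋₁ + qₖ₋₂ (with p₋₁=1, p₋₂=0, q₋₁=0, q₋₂=1):
  k=0: a=8, p=8, q=1
  k=1: a=2, p=17, q=2
  k=2: a=1, p=25, q=3
  k=3: a=3, p=92, q=11
  k=4: a=8, p=761, q=91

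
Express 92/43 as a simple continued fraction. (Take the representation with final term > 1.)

[2; 7, 6]

92 = 2·43 + 6
43 = 7·6 + 1
6 = 6·1 + 0  (stop)
So 92/43 = [2; 7, 6].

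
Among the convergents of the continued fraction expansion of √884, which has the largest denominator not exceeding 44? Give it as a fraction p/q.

√884 = [29; 1, 2, 1, 2, 1, 2, 1, 58, …] (period length 8).
Convergents:
  p_0/q_0 = 29/1
  p_1/q_1 = 30/1
  p_2/q_2 = 89/3
  p_3/q_3 = 119/4
  p_4/q_4 = 327/11
  p_5/q_5 = 446/15
  p_6/q_6 = 1219/41
  p_7/q_7 = 1665/56
q_6 = 41 ≤ 44 < 56 = q_7, so the answer is 1219/41.

1219/41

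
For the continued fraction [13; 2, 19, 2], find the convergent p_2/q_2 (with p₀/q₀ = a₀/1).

Using pₖ = aₖpₖ₋₁ + pₖ₋₂, qₖ = aₖqₖ₋₁ + qₖ₋₂ (with p₋₁=1, p₋₂=0, q₋₁=0, q₋₂=1):
  k=0: a=13, p=13, q=1
  k=1: a=2, p=27, q=2
  k=2: a=19, p=526, q=39

526/39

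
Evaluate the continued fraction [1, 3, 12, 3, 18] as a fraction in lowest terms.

2767/2089

Fold from the inside: start with 18/1.
  3 + 1/18 = 55/18
  12 + 18/55 = 678/55
  3 + 55/678 = 2089/678
  1 + 678/2089 = 2767/2089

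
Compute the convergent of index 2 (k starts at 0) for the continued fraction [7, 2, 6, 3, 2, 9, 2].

Using pₖ = aₖpₖ₋₁ + pₖ₋₂, qₖ = aₖqₖ₋₁ + qₖ₋₂ (with p₋₁=1, p₋₂=0, q₋₁=0, q₋₂=1):
  k=0: a=7, p=7, q=1
  k=1: a=2, p=15, q=2
  k=2: a=6, p=97, q=13

97/13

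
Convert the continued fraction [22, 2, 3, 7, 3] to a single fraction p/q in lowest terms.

3589/160

Fold from the inside: start with 3/1.
  7 + 1/3 = 22/3
  3 + 3/22 = 69/22
  2 + 22/69 = 160/69
  22 + 69/160 = 3589/160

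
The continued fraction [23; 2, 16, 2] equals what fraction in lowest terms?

1597/68

Fold from the inside: start with 2/1.
  16 + 1/2 = 33/2
  2 + 2/33 = 68/33
  23 + 33/68 = 1597/68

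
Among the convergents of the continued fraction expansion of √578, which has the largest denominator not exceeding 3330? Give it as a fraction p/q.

√578 = [24; 24, 48, …] (period length 2).
Convergents:
  p_0/q_0 = 24/1
  p_1/q_1 = 577/24
  p_2/q_2 = 27720/1153
  p_3/q_3 = 665857/27696
q_2 = 1153 ≤ 3330 < 27696 = q_3, so the answer is 27720/1153.

27720/1153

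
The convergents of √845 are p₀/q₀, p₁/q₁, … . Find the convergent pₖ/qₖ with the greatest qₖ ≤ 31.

√845 = [29; 14, 1, 1, 14, 58, …] (period length 5).
Convergents:
  p_0/q_0 = 29/1
  p_1/q_1 = 407/14
  p_2/q_2 = 436/15
  p_3/q_3 = 843/29
  p_4/q_4 = 12238/421
q_3 = 29 ≤ 31 < 421 = q_4, so the answer is 843/29.

843/29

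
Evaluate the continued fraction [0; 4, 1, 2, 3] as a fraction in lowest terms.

10/47

Fold from the inside: start with 3/1.
  2 + 1/3 = 7/3
  1 + 3/7 = 10/7
  4 + 7/10 = 47/10
  0 + 10/47 = 10/47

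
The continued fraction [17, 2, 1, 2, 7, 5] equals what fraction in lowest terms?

5264/303

Using pₖ = aₖpₖ₋₁ + pₖ₋₂ and qₖ = aₖqₖ₋₁ + qₖ₋₂:
  k=0: a=17, p=17, q=1
  k=1: a=2, p=35, q=2
  k=2: a=1, p=52, q=3
  k=3: a=2, p=139, q=8
  k=4: a=7, p=1025, q=59
  k=5: a=5, p=5264, q=303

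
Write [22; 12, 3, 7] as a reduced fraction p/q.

5984/271

Using pₖ = aₖpₖ₋₁ + pₖ₋₂ and qₖ = aₖqₖ₋₁ + qₖ₋₂:
  k=0: a=22, p=22, q=1
  k=1: a=12, p=265, q=12
  k=2: a=3, p=817, q=37
  k=3: a=7, p=5984, q=271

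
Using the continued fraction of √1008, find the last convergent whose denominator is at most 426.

√1008 = [31; 1, 2, 1, 62, …] (period length 4).
Convergents:
  p_0/q_0 = 31/1
  p_1/q_1 = 32/1
  p_2/q_2 = 95/3
  p_3/q_3 = 127/4
  p_4/q_4 = 7969/251
  p_5/q_5 = 8096/255
  p_6/q_6 = 24161/761
q_5 = 255 ≤ 426 < 761 = q_6, so the answer is 8096/255.

8096/255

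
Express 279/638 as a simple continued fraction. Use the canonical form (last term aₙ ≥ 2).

279 = 0*638 + 279
638 = 2*279 + 80
279 = 3*80 + 39
80 = 2*39 + 2
39 = 19*2 + 1
2 = 2*1 + 0  (stop)
So 279/638 = [0; 2, 3, 2, 19, 2].

[0; 2, 3, 2, 19, 2]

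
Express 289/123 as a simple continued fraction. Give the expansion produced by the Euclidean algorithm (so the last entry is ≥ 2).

289 = 2*123 + 43
123 = 2*43 + 37
43 = 1*37 + 6
37 = 6*6 + 1
6 = 6*1 + 0  (stop)
So 289/123 = [2; 2, 1, 6, 6].

[2; 2, 1, 6, 6]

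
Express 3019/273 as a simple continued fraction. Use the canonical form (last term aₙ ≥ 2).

3019 = 11*273 + 16
273 = 17*16 + 1
16 = 16*1 + 0  (stop)
So 3019/273 = [11; 17, 16].

[11; 17, 16]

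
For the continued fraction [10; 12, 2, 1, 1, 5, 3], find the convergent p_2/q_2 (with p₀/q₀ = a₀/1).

Using pₖ = aₖpₖ₋₁ + pₖ₋₂, qₖ = aₖqₖ₋₁ + qₖ₋₂ (with p₋₁=1, p₋₂=0, q₋₁=0, q₋₂=1):
  k=0: a=10, p=10, q=1
  k=1: a=12, p=121, q=12
  k=2: a=2, p=252, q=25

252/25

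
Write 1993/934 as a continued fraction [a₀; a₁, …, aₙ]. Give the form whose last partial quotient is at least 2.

1993 = 2·934 + 125
934 = 7·125 + 59
125 = 2·59 + 7
59 = 8·7 + 3
7 = 2·3 + 1
3 = 3·1 + 0  (stop)
So 1993/934 = [2; 7, 2, 8, 2, 3].

[2; 7, 2, 8, 2, 3]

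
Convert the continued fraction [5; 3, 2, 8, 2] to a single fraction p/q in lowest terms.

Using pₖ = aₖpₖ₋₁ + pₖ₋₂ and qₖ = aₖqₖ₋₁ + qₖ₋₂:
  k=0: a=5, p=5, q=1
  k=1: a=3, p=16, q=3
  k=2: a=2, p=37, q=7
  k=3: a=8, p=312, q=59
  k=4: a=2, p=661, q=125

661/125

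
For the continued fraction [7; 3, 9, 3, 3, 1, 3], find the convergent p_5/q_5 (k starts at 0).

2753/376

Using pₖ = aₖpₖ₋₁ + pₖ₋₂, qₖ = aₖqₖ₋₁ + qₖ₋₂ (with p₋₁=1, p₋₂=0, q₋₁=0, q₋₂=1):
  k=0: a=7, p=7, q=1
  k=1: a=3, p=22, q=3
  k=2: a=9, p=205, q=28
  k=3: a=3, p=637, q=87
  k=4: a=3, p=2116, q=289
  k=5: a=1, p=2753, q=376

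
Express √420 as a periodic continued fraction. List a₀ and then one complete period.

[20; 2, 40]

a₀ = ⌊√420⌋ = 20.
With m₀=0, d₀=1 and mₖ₊₁ = dₖaₖ − mₖ, dₖ₊₁ = (n − mₖ₊₁²)/dₖ, aₖ₊₁ = ⌊(a₀+mₖ₊₁)/dₖ₊₁⌋:
  k=1: m=20, d=20, a=2
  k=2: m=20, d=1, a=40
d=1 and a=2a₀=40 at k=2, so the next step gives (m, d) = (20, 20) again — its k=1 value — and the period has length 2.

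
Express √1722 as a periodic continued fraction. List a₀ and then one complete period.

[41; 2, 82]

a₀ = ⌊√1722⌋ = 41.
With m₀=0, d₀=1 and mₖ₊₁ = dₖaₖ − mₖ, dₖ₊₁ = (n − mₖ₊₁²)/dₖ, aₖ₊₁ = ⌊(a₀+mₖ₊₁)/dₖ₊₁⌋:
  k=1: m=41, d=41, a=2
  k=2: m=41, d=1, a=82
d=1 and a=2a₀=82 at k=2, so the next step gives (m, d) = (41, 41) again — its k=1 value — and the period has length 2.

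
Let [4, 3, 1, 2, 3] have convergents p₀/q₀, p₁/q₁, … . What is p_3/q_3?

47/11

Using pₖ = aₖpₖ₋₁ + pₖ₋₂, qₖ = aₖqₖ₋₁ + qₖ₋₂ (with p₋₁=1, p₋₂=0, q₋₁=0, q₋₂=1):
  k=0: a=4, p=4, q=1
  k=1: a=3, p=13, q=3
  k=2: a=1, p=17, q=4
  k=3: a=2, p=47, q=11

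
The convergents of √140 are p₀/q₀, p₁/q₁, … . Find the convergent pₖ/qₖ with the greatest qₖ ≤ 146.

1692/143

√140 = [11; 1, 4, 1, 22, …] (period length 4).
Convergents:
  p_0/q_0 = 11/1
  p_1/q_1 = 12/1
  p_2/q_2 = 59/5
  p_3/q_3 = 71/6
  p_4/q_4 = 1621/137
  p_5/q_5 = 1692/143
  p_6/q_6 = 8389/709
q_5 = 143 ≤ 146 < 709 = q_6, so the answer is 1692/143.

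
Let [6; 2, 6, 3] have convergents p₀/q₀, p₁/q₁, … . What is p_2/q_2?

84/13

Using pₖ = aₖpₖ₋₁ + pₖ₋₂, qₖ = aₖqₖ₋₁ + qₖ₋₂ (with p₋₁=1, p₋₂=0, q₋₁=0, q₋₂=1):
  k=0: a=6, p=6, q=1
  k=1: a=2, p=13, q=2
  k=2: a=6, p=84, q=13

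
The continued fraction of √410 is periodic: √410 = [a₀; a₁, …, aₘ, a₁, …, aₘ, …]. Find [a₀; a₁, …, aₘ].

[20; 4, 40]

a₀ = ⌊√410⌋ = 20.
With m₀=0, d₀=1 and mₖ₊₁ = dₖaₖ − mₖ, dₖ₊₁ = (n − mₖ₊₁²)/dₖ, aₖ₊₁ = ⌊(a₀+mₖ₊₁)/dₖ₊₁⌋:
  k=1: m=20, d=10, a=4
  k=2: m=20, d=1, a=40
d=1 and a=2a₀=40 at k=2, so the next step gives (m, d) = (20, 10) again — its k=1 value — and the period has length 2.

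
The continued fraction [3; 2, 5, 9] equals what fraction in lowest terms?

349/101

Fold from the inside: start with 9/1.
  5 + 1/9 = 46/9
  2 + 9/46 = 101/46
  3 + 46/101 = 349/101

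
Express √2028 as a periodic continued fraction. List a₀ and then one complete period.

[45; 30, 90]

a₀ = ⌊√2028⌋ = 45.
With m₀=0, d₀=1 and mₖ₊₁ = dₖaₖ − mₖ, dₖ₊₁ = (n − mₖ₊₁²)/dₖ, aₖ₊₁ = ⌊(a₀+mₖ₊₁)/dₖ₊₁⌋:
  k=1: m=45, d=3, a=30
  k=2: m=45, d=1, a=90
d=1 and a=2a₀=90 at k=2, so the next step gives (m, d) = (45, 3) again — its k=1 value — and the period has length 2.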